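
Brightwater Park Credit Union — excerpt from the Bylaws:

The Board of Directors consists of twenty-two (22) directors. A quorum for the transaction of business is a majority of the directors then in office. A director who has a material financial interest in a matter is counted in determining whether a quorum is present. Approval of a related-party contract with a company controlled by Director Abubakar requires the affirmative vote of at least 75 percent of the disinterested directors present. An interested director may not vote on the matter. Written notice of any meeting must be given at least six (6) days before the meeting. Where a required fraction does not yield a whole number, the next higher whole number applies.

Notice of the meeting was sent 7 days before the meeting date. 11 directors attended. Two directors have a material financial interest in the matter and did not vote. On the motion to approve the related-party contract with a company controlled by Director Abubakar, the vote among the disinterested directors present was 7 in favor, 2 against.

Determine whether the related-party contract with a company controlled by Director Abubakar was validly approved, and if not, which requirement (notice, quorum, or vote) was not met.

Notice: 7 days given; 6 required (7 ≥ 6). Satisfied.
Quorum: 11 present (interested directors count toward quorum); quorum is 12. Not satisfied.
Vote: the related-party contract with a company controlled by Director Abubakar requires three-fourths of the disinterested directors present (11 − 2 = 9). 3/4 of 9 = 6.75, rounded up to 7, so 7 affirmative votes are needed; 7 voted in favor. Satisfied. (Moot — without a quorum no business can be validly transacted.)

Invalid — quorum requirement not satisfied.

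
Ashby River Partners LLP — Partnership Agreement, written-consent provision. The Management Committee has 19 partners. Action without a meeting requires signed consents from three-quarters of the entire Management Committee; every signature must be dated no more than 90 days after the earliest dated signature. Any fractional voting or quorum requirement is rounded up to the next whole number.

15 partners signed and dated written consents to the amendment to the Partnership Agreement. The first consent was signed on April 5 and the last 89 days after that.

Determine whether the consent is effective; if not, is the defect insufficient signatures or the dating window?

Effective — both the signature and dating-window requirements are satisfied.

Signatures required: three-quarters of 19 — 3/4 of 19 = 14.25, rounded up to 15, so 15 needed; 15 signed. Sufficient.
Dating window: the latest signature is 89 days after the earliest; the limit is 90 days. Within the window.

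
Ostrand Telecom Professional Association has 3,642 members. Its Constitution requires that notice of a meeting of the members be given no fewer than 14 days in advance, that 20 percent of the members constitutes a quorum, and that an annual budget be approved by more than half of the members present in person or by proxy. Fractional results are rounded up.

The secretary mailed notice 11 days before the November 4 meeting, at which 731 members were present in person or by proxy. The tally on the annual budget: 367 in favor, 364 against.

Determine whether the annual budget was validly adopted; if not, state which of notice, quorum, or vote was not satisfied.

Invalid — notice requirement not satisfied.

Notice: 11 days given; 14 required. Not satisfied.
Quorum: 20% of 3,642 = 728.40, rounded up to 729; 731 present. Satisfied.
Vote: requires a majority of those present (731); a majority of 731 is 366, so 366 needed; 367 in favor. Satisfied.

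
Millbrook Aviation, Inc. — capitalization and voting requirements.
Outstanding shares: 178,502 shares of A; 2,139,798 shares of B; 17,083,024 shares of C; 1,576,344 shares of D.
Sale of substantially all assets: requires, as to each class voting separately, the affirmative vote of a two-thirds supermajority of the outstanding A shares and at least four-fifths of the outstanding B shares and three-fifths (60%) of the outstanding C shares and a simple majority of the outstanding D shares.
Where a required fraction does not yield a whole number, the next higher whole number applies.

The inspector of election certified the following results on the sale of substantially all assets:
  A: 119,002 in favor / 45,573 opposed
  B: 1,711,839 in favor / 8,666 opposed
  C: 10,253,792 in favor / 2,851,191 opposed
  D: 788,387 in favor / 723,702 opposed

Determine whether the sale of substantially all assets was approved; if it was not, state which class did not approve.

Approved — every class gave the required vote.

A: 2/3 of 178502 = 119001.33, rounded up to 119002; 119,002 required, 119,002 in favor — approved.
B: 4/5 of 2139798 = 1711838.40, rounded up to 1711839; 1,711,839 required, 1,711,839 in favor — approved.
C: 3/5 of 17083024 = 10249814.40, rounded up to 10249815; 10,249,815 required, 10,253,792 in favor — approved.
D: a majority of 1576344 is 788173; 788,173 required, 788,387 in favor — approved.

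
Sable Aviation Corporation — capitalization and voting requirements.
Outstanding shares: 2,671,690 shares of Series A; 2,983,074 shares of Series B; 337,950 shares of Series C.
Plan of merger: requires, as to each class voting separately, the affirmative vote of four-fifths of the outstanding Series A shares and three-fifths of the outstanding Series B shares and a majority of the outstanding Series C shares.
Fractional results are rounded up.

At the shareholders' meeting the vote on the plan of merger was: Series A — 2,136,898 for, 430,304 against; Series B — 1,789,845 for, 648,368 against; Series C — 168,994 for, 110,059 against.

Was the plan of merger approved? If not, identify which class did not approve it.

Series A: 4/5 of 2671690 = 2137352; 2,137,352 required, 2,136,898 in favor — not approved.
Series B: 3/5 of 2983074 = 1789844.40, rounded up to 1789845; 1,789,845 required, 1,789,845 in favor — approved.
Series C: a majority of 337950 is 168976; 168,976 required, 168,994 in favor — approved.

Not approved — the Series A shares did not give the required vote.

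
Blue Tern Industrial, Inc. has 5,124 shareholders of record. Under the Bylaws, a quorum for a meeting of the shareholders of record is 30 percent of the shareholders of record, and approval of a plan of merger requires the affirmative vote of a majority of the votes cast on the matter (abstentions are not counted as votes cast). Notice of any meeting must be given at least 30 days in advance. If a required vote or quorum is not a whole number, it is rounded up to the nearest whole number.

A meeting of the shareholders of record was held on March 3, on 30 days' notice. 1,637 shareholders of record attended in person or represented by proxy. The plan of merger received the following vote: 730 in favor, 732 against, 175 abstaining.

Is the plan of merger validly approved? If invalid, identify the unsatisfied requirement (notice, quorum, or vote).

Invalid — vote requirement not satisfied.

Notice: 30 days given; 30 required. Satisfied.
Quorum: 30% of 5,124 = 1,537.20, rounded up to 1,538; 1,637 present. Satisfied.
Vote: requires a majority of the votes cast (1,637 − 175 abstaining = 1,462); a majority of 1462 is 732, so 732 needed; 730 in favor. Not satisfied.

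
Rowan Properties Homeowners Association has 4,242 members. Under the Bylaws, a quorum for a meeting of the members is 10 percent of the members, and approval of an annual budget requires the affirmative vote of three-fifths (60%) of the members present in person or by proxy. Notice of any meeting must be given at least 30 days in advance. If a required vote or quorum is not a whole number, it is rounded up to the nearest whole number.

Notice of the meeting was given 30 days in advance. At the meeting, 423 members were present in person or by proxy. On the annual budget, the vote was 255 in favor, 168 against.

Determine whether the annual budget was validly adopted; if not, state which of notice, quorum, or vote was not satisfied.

Invalid — quorum requirement not satisfied.

Notice: 30 days given; 30 required. Satisfied.
Quorum: 10% of 4,242 = 424.20, rounded up to 425; 423 present. Not satisfied.
Vote: requires three-fifths of those present (423); 3/5 of 423 = 253.80, rounded up to 254, so 254 needed; 255 in favor. Satisfied.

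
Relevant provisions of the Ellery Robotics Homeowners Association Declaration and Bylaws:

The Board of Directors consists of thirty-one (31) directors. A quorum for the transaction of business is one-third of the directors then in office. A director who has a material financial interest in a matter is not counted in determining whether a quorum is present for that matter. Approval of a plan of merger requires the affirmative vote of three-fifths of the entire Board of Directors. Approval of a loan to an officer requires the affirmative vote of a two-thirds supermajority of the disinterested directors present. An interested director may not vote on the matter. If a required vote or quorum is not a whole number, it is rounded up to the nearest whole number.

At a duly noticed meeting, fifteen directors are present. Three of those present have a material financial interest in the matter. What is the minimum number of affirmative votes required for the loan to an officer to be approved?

The loan to an officer requires two-thirds of the disinterested directors present (15 − 3 = 12).
2/3 of 12 = 8.

8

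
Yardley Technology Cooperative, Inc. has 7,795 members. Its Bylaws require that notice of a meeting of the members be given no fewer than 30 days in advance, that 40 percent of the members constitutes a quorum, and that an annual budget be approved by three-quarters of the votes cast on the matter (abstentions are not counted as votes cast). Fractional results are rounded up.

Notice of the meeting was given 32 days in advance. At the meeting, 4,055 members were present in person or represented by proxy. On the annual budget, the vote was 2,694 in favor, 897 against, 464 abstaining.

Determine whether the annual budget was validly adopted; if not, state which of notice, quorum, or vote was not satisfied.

Valid — all requirements satisfied.

Notice: 32 days given; 30 required. Satisfied.
Quorum: 40% of 7,795 = 3,118; 4,055 present. Satisfied.
Vote: requires three-fourths of the votes cast (4,055 − 464 abstaining = 3,591); 3/4 of 3591 = 2693.25, rounded up to 2694, so 2,694 needed; 2,694 in favor. Satisfied.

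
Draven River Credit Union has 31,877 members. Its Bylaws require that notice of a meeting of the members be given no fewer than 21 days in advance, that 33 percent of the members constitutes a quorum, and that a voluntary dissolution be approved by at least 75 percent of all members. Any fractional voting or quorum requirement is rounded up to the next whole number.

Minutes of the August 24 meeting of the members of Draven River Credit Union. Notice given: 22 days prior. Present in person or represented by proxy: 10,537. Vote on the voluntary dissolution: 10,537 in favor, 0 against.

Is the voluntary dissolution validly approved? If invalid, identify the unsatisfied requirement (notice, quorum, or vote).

Notice: 22 days given; 21 required. Satisfied.
Quorum: 33% of 31,877 = 10,519.41, rounded up to 10,520; 10,537 present. Satisfied.
Vote: requires three-fourths of all members (31,877); 3/4 of 31877 = 23907.75, rounded up to 23908, so 23,908 needed; 10,537 in favor. Not satisfied.

Invalid — vote requirement not satisfied.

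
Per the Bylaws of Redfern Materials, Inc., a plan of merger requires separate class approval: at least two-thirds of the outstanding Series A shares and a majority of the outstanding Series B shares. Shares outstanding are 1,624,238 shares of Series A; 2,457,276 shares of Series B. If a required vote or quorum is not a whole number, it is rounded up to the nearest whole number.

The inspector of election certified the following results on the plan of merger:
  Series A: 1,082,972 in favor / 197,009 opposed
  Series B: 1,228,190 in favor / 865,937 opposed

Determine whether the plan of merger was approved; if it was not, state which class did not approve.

Series A: 2/3 of 1624238 = 1082825.33, rounded up to 1082826; 1,082,826 required, 1,082,972 in favor — approved.
Series B: a majority of 2457276 is 1228639; 1,228,639 required, 1,228,190 in favor — not approved.

Not approved — the Series B shares did not give the required vote.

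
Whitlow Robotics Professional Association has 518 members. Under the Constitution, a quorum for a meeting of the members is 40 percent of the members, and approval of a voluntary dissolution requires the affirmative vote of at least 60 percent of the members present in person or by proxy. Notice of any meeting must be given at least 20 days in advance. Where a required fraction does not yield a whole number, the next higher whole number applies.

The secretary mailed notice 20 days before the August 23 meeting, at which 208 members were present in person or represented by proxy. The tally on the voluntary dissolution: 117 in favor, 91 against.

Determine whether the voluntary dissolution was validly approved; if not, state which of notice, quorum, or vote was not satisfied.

Invalid — vote requirement not satisfied.

Notice: 20 days given; 20 required. Satisfied.
Quorum: 40% of 518 = 207.20, rounded up to 208; 208 present. Satisfied.
Vote: requires three-fifths of those present (208); 3/5 of 208 = 124.80, rounded up to 125, so 125 needed; 117 in favor. Not satisfied.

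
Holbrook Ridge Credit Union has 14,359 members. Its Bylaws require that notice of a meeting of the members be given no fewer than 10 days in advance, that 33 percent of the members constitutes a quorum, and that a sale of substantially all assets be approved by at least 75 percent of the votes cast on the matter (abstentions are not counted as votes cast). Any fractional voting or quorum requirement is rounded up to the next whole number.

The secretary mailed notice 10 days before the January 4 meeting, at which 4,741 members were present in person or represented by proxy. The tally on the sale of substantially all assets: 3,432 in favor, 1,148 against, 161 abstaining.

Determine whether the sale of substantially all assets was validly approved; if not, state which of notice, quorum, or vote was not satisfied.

Invalid — vote requirement not satisfied.

Notice: 10 days given; 10 required. Satisfied.
Quorum: 33% of 14,359 = 4,738.47, rounded up to 4,739; 4,741 present. Satisfied.
Vote: requires three-fourths of the votes cast (4,741 − 161 abstaining = 4,580); 3/4 of 4580 = 3435, so 3,435 needed; 3,432 in favor. Not satisfied.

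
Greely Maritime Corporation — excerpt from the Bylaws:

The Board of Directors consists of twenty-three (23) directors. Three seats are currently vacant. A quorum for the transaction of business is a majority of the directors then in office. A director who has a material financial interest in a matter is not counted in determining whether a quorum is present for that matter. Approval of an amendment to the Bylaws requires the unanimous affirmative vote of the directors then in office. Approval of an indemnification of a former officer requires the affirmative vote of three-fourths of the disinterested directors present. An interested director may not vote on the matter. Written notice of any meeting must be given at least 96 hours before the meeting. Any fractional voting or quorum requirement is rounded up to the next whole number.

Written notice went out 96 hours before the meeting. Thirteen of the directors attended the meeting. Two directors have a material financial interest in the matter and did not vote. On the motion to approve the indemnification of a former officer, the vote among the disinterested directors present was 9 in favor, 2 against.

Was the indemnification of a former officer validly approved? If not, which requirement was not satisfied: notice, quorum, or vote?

Notice: 96 hours given; 96 required (96 ≥ 96). Satisfied.
Quorum: 13 present, but the 2 interested directors do not count, leaving 11. Quorum is 11. Satisfied.
Vote: the indemnification of a former officer requires three-fourths of the disinterested directors present (13 − 2 = 11). 3/4 of 11 = 8.25, rounded up to 9, so 9 affirmative votes are needed; 9 voted in favor. Satisfied.

Valid — all requirements satisfied.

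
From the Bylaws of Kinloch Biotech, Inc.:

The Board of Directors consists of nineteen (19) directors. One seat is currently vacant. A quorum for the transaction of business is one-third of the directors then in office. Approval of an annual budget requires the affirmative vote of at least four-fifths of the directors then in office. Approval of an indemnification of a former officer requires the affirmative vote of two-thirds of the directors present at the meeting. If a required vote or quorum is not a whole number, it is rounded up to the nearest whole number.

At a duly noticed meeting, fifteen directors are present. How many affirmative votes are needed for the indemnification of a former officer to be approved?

10

The indemnification of a former officer requires two-thirds of the directors present (15).
2/3 of 15 = 10.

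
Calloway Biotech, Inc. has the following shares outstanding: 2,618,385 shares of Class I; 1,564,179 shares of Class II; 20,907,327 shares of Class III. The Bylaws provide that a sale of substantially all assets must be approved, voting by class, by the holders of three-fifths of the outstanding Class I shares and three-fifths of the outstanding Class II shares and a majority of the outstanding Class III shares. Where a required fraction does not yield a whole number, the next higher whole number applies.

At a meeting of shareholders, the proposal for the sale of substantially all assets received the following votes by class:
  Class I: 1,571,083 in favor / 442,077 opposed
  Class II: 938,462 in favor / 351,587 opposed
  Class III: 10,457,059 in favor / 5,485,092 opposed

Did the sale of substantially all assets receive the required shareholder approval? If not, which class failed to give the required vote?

Not approved — the Class II shares did not give the required vote.

Class I: 3/5 of 2618385 = 1571031; 1,571,031 required, 1,571,083 in favor — approved.
Class II: 3/5 of 1564179 = 938507.40, rounded up to 938508; 938,508 required, 938,462 in favor — not approved.
Class III: a majority of 20907327 is 10453664; 10,453,664 required, 10,457,059 in favor — approved.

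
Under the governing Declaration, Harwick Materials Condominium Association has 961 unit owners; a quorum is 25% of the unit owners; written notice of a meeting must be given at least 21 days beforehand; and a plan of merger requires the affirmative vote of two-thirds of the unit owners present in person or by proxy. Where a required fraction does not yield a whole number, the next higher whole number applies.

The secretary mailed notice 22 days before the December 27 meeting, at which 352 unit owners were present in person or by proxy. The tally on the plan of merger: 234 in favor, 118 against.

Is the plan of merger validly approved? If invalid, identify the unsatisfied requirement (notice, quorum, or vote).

Notice: 22 days given; 21 required. Satisfied.
Quorum: 25% of 961 = 240.25, rounded up to 241; 352 present. Satisfied.
Vote: requires two-thirds of those present (352); 2/3 of 352 = 234.67, rounded up to 235, so 235 needed; 234 in favor. Not satisfied.

Invalid — vote requirement not satisfied.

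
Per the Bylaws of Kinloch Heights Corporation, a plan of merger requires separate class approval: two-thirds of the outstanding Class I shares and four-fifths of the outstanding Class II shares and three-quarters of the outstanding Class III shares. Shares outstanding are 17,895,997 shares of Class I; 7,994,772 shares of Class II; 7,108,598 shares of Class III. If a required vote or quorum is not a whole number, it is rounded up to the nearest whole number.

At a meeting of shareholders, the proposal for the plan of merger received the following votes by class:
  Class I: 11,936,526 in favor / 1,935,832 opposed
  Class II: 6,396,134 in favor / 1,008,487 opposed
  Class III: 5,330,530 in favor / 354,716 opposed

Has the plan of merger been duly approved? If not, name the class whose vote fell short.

Not approved — the Class III shares did not give the required vote.

Class I: 2/3 of 17895997 = 11930664.67, rounded up to 11930665; 11,930,665 required, 11,936,526 in favor — approved.
Class II: 4/5 of 7994772 = 6395817.60, rounded up to 6395818; 6,395,818 required, 6,396,134 in favor — approved.
Class III: 3/4 of 7108598 = 5331448.50, rounded up to 5331449; 5,331,449 required, 5,330,530 in favor — not approved.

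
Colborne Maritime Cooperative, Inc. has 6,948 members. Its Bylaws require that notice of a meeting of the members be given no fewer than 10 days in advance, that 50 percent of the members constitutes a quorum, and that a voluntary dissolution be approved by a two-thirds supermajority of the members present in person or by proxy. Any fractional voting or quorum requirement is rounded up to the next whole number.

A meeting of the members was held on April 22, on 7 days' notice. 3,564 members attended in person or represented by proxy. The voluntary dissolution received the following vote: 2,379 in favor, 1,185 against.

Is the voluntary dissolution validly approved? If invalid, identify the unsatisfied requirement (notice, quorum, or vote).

Invalid — notice requirement not satisfied.

Notice: 7 days given; 10 required. Not satisfied.
Quorum: 50% of 6,948 = 3,474; 3,564 present. Satisfied.
Vote: requires two-thirds of those present (3,564); 2/3 of 3564 = 2376, so 2,376 needed; 2,379 in favor. Satisfied.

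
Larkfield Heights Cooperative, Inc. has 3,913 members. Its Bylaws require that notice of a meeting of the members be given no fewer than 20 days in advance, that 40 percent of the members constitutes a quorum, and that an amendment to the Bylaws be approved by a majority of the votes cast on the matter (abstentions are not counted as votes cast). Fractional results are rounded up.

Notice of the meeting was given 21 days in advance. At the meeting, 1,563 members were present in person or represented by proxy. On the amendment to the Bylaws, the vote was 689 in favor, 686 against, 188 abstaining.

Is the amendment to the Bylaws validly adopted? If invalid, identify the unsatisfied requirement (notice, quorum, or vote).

Invalid — quorum requirement not satisfied.

Notice: 21 days given; 20 required. Satisfied.
Quorum: 40% of 3,913 = 1,565.20, rounded up to 1,566; 1,563 present. Not satisfied.
Vote: requires a majority of the votes cast (1,563 − 188 abstaining = 1,375); a majority of 1375 is 688, so 688 needed; 689 in favor. Satisfied.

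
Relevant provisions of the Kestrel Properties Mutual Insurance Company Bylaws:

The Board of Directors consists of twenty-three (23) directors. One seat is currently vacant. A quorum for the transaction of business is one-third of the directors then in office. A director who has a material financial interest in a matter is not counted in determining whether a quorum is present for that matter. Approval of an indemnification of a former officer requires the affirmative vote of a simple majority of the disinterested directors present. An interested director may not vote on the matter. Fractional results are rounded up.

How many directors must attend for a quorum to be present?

8

1/3 of 22 = 7.33, rounded up to 8.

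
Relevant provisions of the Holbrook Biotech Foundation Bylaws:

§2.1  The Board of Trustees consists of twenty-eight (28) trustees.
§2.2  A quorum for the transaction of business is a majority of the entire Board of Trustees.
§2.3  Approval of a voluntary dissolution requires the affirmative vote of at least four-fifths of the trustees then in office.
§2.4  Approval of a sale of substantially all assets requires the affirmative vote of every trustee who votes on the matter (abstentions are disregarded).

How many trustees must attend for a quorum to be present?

15

A majority of 28 is 15.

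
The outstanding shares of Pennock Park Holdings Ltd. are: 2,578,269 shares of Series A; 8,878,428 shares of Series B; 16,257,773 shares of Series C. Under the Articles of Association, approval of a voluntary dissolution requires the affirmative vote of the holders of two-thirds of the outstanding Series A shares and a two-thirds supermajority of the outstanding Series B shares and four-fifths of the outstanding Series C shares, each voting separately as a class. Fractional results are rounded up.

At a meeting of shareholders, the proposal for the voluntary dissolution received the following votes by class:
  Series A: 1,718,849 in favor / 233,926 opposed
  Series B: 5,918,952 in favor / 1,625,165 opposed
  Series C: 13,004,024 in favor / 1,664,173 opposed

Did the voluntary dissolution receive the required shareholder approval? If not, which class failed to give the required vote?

Series A: 2/3 of 2578269 = 1718846; 1,718,846 required, 1,718,849 in favor — approved.
Series B: 2/3 of 8878428 = 5918952; 5,918,952 required, 5,918,952 in favor — approved.
Series C: 4/5 of 16257773 = 13006218.40, rounded up to 13006219; 13,006,219 required, 13,004,024 in favor — not approved.

Not approved — the Series C shares did not give the required vote.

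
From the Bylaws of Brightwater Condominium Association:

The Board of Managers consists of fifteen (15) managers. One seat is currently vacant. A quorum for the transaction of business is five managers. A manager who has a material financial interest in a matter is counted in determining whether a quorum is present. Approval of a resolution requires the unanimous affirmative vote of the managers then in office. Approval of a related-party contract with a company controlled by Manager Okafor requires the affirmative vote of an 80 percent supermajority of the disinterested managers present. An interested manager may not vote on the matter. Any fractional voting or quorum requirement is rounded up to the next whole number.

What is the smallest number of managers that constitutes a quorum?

5

The quorum is fixed at 5.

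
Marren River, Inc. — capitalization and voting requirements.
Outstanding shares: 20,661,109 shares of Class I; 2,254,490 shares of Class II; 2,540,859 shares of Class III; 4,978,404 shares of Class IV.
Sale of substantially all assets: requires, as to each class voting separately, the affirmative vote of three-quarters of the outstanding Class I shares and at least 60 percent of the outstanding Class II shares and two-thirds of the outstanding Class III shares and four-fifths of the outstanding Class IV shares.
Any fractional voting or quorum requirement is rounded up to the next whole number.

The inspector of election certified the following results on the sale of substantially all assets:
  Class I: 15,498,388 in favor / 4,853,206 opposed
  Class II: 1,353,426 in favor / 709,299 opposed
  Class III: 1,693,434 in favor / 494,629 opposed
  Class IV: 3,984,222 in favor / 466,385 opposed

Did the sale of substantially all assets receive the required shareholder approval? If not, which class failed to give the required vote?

Not approved — the Class III shares did not give the required vote.

Class I: 3/4 of 20661109 = 15495831.75, rounded up to 15495832; 15,495,832 required, 15,498,388 in favor — approved.
Class II: 3/5 of 2254490 = 1352694; 1,352,694 required, 1,353,426 in favor — approved.
Class III: 2/3 of 2540859 = 1693906; 1,693,906 required, 1,693,434 in favor — not approved.
Class IV: 4/5 of 4978404 = 3982723.20, rounded up to 3982724; 3,982,724 required, 3,984,222 in favor — approved.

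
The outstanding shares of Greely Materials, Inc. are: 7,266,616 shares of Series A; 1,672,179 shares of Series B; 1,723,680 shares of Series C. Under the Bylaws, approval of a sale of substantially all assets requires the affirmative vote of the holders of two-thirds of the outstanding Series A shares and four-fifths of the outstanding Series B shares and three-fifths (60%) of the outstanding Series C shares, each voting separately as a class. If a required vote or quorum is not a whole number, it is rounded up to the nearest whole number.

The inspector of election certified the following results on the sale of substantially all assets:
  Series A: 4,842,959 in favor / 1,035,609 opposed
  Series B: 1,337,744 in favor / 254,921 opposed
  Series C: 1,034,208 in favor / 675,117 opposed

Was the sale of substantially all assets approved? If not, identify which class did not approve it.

Series A: 2/3 of 7266616 = 4844410.67, rounded up to 4844411; 4,844,411 required, 4,842,959 in favor — not approved.
Series B: 4/5 of 1672179 = 1337743.20, rounded up to 1337744; 1,337,744 required, 1,337,744 in favor — approved.
Series C: 3/5 of 1723680 = 1034208; 1,034,208 required, 1,034,208 in favor — approved.

Not approved — the Series A shares did not give the required vote.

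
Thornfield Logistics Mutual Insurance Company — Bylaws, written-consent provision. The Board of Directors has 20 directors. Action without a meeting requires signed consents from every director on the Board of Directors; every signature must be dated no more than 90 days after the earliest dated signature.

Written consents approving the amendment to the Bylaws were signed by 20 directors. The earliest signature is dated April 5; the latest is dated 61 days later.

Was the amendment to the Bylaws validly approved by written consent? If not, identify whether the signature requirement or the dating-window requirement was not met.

Signatures required: every one of 20 — unanimous means all 20, so 20 needed; 20 signed. Sufficient.
Dating window: the latest signature is 61 days after the earliest; the limit is 90 days. Within the window.

Effective — both the signature and dating-window requirements are satisfied.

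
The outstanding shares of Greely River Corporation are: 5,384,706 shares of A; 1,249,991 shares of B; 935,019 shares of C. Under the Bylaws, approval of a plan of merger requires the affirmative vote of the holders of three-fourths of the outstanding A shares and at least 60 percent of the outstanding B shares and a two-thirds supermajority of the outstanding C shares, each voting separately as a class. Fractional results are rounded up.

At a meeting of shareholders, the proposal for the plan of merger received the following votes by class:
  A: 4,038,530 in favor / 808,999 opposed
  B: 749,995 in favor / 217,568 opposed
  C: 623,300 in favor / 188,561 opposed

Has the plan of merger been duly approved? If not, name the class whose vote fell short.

Not approved — the C shares did not give the required vote.

A: 3/4 of 5384706 = 4038529.50, rounded up to 4038530; 4,038,530 required, 4,038,530 in favor — approved.
B: 3/5 of 1249991 = 749994.60, rounded up to 749995; 749,995 required, 749,995 in favor — approved.
C: 2/3 of 935019 = 623346; 623,346 required, 623,300 in favor — not approved.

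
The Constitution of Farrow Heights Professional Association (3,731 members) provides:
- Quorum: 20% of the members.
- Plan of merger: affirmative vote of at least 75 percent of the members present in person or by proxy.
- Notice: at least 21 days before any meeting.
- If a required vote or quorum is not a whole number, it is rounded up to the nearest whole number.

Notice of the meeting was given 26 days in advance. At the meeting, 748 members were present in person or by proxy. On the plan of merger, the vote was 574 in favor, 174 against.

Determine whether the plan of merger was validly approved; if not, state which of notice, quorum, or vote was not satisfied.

Notice: 26 days given; 21 required. Satisfied.
Quorum: 20% of 3,731 = 746.20, rounded up to 747; 748 present. Satisfied.
Vote: requires three-fourths of those present (748); 3/4 of 748 = 561, so 561 needed; 574 in favor. Satisfied.

Valid — all requirements satisfied.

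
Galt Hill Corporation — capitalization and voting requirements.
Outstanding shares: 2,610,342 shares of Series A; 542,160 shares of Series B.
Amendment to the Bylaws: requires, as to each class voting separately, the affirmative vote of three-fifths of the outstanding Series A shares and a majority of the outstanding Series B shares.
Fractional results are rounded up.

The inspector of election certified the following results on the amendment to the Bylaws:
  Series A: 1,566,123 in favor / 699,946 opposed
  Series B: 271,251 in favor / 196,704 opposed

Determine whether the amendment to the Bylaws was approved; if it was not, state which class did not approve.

Series A: 3/5 of 2610342 = 1566205.20, rounded up to 1566206; 1,566,206 required, 1,566,123 in favor — not approved.
Series B: a majority of 542160 is 271081; 271,081 required, 271,251 in favor — approved.

Not approved — the Series A shares did not give the required vote.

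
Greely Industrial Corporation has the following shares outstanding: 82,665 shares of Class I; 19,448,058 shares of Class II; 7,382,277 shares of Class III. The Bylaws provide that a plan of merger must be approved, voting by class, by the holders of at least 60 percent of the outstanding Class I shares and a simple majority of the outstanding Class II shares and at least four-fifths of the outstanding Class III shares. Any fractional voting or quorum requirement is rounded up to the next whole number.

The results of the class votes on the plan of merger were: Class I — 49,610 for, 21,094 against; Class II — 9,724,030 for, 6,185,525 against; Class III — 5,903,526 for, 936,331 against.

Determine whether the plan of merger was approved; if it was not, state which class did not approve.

Not approved — the Class III shares did not give the required vote.

Class I: 3/5 of 82665 = 49599; 49,599 required, 49,610 in favor — approved.
Class II: a majority of 19448058 is 9724030; 9,724,030 required, 9,724,030 in favor — approved.
Class III: 4/5 of 7382277 = 5905821.60, rounded up to 5905822; 5,905,822 required, 5,903,526 in favor — not approved.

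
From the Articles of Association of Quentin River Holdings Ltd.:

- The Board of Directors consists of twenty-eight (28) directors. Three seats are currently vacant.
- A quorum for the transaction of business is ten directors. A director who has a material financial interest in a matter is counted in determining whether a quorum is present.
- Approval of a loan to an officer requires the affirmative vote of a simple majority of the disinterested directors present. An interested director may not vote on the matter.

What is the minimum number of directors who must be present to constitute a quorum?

The quorum is fixed at 10.

10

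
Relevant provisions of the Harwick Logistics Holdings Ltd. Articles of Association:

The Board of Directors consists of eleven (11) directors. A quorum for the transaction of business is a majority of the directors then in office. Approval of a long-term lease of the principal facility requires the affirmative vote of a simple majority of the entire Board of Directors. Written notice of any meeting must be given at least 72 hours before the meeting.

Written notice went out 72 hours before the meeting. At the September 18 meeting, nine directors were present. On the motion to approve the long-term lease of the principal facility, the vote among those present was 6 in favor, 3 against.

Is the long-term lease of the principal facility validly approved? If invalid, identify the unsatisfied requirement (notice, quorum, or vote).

Valid — all requirements satisfied.

Notice: 72 hours given; 72 required (72 ≥ 72). Satisfied.
Quorum: 9 present; quorum is 6. Satisfied.
Vote: the long-term lease of the principal facility requires a majority of the entire Board of Directors (11). A majority of 11 is 6, so 6 affirmative votes are needed; 6 voted in favor. Satisfied.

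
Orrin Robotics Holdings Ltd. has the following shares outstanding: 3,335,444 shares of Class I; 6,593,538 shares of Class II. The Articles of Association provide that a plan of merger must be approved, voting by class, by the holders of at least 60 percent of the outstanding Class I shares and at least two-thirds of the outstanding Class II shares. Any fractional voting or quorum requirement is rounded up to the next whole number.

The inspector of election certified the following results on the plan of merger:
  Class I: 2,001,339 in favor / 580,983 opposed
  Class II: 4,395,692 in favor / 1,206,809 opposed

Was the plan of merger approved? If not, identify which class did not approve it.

Class I: 3/5 of 3335444 = 2001266.40, rounded up to 2001267; 2,001,267 required, 2,001,339 in favor — approved.
Class II: 2/3 of 6593538 = 4395692; 4,395,692 required, 4,395,692 in favor — approved.

Approved — every class gave the required vote.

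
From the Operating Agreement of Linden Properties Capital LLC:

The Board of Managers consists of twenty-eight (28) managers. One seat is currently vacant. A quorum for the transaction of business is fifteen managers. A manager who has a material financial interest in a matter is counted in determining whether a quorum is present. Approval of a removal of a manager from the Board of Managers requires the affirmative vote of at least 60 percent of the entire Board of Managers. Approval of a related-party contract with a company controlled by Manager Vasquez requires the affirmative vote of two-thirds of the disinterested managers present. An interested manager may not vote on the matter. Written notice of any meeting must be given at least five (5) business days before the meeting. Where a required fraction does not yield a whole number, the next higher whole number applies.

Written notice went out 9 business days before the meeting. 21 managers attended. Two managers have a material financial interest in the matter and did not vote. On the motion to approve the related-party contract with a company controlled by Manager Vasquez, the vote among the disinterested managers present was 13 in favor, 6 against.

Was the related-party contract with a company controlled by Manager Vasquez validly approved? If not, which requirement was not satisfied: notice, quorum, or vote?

Notice: 9 business days given; 5 required (9 ≥ 5). Satisfied.
Quorum: 21 present (interested managers count toward quorum); quorum is 15. Satisfied.
Vote: the related-party contract with a company controlled by Manager Vasquez requires two-thirds of the disinterested managers present (21 − 2 = 19). 2/3 of 19 = 12.67, rounded up to 13, so 13 affirmative votes are needed; 13 voted in favor. Satisfied.

Valid — all requirements satisfied.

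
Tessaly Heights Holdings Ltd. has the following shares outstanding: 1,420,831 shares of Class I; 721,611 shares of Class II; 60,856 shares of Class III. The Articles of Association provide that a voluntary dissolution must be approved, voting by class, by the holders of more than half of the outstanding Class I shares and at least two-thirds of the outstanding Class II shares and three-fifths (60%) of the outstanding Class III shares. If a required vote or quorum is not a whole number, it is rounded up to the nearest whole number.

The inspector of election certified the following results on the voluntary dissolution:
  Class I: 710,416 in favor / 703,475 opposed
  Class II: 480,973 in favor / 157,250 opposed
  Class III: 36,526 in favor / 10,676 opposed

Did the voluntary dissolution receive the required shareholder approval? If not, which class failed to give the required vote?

Not approved — the Class II shares did not give the required vote.

Class I: a majority of 1420831 is 710416; 710,416 required, 710,416 in favor — approved.
Class II: 2/3 of 721611 = 481074; 481,074 required, 480,973 in favor — not approved.
Class III: 3/5 of 60856 = 36513.60, rounded up to 36514; 36,514 required, 36,526 in favor — approved.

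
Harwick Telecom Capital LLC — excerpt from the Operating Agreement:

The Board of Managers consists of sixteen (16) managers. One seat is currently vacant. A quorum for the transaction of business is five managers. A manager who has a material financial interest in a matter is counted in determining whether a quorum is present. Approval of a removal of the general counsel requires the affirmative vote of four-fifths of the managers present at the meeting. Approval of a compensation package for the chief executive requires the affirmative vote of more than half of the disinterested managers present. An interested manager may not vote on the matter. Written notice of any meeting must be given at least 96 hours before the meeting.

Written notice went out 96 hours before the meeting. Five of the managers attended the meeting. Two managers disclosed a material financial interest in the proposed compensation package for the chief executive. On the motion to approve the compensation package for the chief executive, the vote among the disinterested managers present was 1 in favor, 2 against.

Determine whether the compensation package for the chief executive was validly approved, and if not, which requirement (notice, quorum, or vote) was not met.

Notice: 96 hours given; 96 required (96 ≥ 96). Satisfied.
Quorum: 5 present (interested managers count toward quorum); quorum is 5. Satisfied.
Vote: the compensation package for the chief executive requires a majority of the disinterested managers present (5 − 2 = 3). A majority of 3 is 2, so 2 affirmative votes are needed; 1 voted in favor. Not satisfied.

Invalid — vote requirement not satisfied.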